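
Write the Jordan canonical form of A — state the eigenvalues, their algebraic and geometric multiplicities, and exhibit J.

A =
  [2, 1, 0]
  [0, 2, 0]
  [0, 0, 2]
J_2(2) ⊕ J_1(2)

The characteristic polynomial is
  det(x·I − A) = x^3 - 6*x^2 + 12*x - 8 = (x - 2)^3

Eigenvalues and multiplicities (the geometric multiplicity of λ is n − rank(A − λI), which equals the number of Jordan blocks for λ):
  λ = 2: algebraic multiplicity = 3, geometric multiplicity = 2

Determining the block sizes for each eigenvalue:
  λ = 2: 2 blocks summing to 3 forces exactly one block of size 2 and the rest size 1 → block sizes [2, 1]

Assembling the blocks gives a Jordan form
J =
  [2, 1, 0]
  [0, 2, 0]
  [0, 0, 2]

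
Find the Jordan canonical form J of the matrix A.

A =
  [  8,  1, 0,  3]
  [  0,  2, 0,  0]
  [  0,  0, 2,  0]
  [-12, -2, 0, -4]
J_2(2) ⊕ J_1(2) ⊕ J_1(2)

The characteristic polynomial is
  det(x·I − A) = x^4 - 8*x^3 + 24*x^2 - 32*x + 16 = (x - 2)^4

Eigenvalues and multiplicities (the geometric multiplicity of λ is n − rank(A − λI), which equals the number of Jordan blocks for λ):
  λ = 2: algebraic multiplicity = 4, geometric multiplicity = 3

Determining the block sizes for each eigenvalue:
  λ = 2: 3 blocks summing to 4 forces exactly one block of size 2 and the rest size 1 → block sizes [2, 1, 1]

Assembling the blocks gives a Jordan form
J =
  [2, 1, 0, 0]
  [0, 2, 0, 0]
  [0, 0, 2, 0]
  [0, 0, 0, 2]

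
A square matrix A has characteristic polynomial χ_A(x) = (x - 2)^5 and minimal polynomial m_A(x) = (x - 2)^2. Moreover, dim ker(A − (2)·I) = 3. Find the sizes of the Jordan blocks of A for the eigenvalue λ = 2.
Block sizes for λ = 2: [2, 2, 1]

Step 1 — from the characteristic polynomial, algebraic multiplicity of λ = 2 is 5. From dim ker(A − (2)·I) = 3, there are exactly 3 Jordan blocks for λ = 2.
Step 2 — from the minimal polynomial, the factor (x − 2)^2 tells us the largest block for λ = 2 has size 2.
Step 3 — with total size 5, 3 blocks, and largest block 2, the block sizes (in nonincreasing order) are [2, 2, 1].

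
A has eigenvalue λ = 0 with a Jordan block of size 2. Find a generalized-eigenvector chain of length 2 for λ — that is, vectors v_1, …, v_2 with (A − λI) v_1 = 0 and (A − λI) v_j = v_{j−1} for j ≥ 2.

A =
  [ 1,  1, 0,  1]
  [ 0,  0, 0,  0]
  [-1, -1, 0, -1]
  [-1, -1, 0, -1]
A Jordan chain for λ = 0 of length 2:
v_1 = (1, 0, -1, -1)ᵀ
v_2 = (1, 0, 0, 0)ᵀ

Let N = A − (0)·I. We want v_2 with N^2 v_2 = 0 but N^1 v_2 ≠ 0; then v_{j-1} := N · v_j for j = 2, …, 2.

Pick v_2 = (1, 0, 0, 0)ᵀ.
Then v_1 = N · v_2 = (1, 0, -1, -1)ᵀ.

Sanity check: (A − (0)·I) v_1 = (0, 0, 0, 0)ᵀ = 0. ✓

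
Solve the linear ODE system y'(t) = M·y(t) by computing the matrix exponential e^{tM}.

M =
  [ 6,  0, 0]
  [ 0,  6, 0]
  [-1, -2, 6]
e^{tM} =
  [exp(6*t), 0, 0]
  [0, exp(6*t), 0]
  [-t*exp(6*t), -2*t*exp(6*t), exp(6*t)]

Strategy: write M = P · J · P⁻¹ where J is a Jordan canonical form, so e^{tM} = P · e^{tJ} · P⁻¹, and e^{tJ} can be computed block-by-block.

M has Jordan form
J =
  [6, 1, 0]
  [0, 6, 0]
  [0, 0, 6]
(up to reordering of blocks).

Per-block formulas:
  For a 2×2 Jordan block J_2(6): exp(t · J_2(6)) = e^(6t)·(I + t·N), where N is the 2×2 nilpotent shift.
  For a 1×1 block at λ = 6: exp(t · [6]) = [e^(6t)].

After assembling e^{tJ} and conjugating by P, we get:

e^{tM} =
  [exp(6*t), 0, 0]
  [0, exp(6*t), 0]
  [-t*exp(6*t), -2*t*exp(6*t), exp(6*t)]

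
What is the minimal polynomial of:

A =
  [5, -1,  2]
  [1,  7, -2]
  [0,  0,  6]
x^2 - 12*x + 36

The characteristic polynomial is χ_A(x) = (x - 6)^3, so the eigenvalues are known. The minimal polynomial is
  m_A(x) = Π_λ (x − λ)^{k_λ}
where k_λ is the size of the *largest* Jordan block for λ (equivalently, the smallest k with (A − λI)^k v = 0 for every generalised eigenvector v of λ).

  λ = 6: largest Jordan block has size 2, contributing (x − 6)^2

So m_A(x) = (x - 6)^2 = x^2 - 12*x + 36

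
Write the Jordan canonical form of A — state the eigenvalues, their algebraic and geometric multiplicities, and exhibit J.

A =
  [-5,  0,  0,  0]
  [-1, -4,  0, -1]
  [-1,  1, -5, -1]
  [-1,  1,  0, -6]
J_2(-5) ⊕ J_1(-5) ⊕ J_1(-5)

The characteristic polynomial is
  det(x·I − A) = x^4 + 20*x^3 + 150*x^2 + 500*x + 625 = (x + 5)^4

Eigenvalues and multiplicities (the geometric multiplicity of λ is n − rank(A − λI), which equals the number of Jordan blocks for λ):
  λ = -5: algebraic multiplicity = 4, geometric multiplicity = 3

Determining the block sizes for each eigenvalue:
  λ = -5: 3 blocks summing to 4 forces exactly one block of size 2 and the rest size 1 → block sizes [2, 1, 1]

Assembling the blocks gives a Jordan form
J =
  [-5,  1,  0,  0]
  [ 0, -5,  0,  0]
  [ 0,  0, -5,  0]
  [ 0,  0,  0, -5]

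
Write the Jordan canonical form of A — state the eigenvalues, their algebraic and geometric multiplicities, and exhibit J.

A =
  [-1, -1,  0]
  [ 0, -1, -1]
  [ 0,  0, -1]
J_3(-1)

The characteristic polynomial is
  det(x·I − A) = x^3 + 3*x^2 + 3*x + 1 = (x + 1)^3

Eigenvalues and multiplicities (the geometric multiplicity of λ is n − rank(A − λI), which equals the number of Jordan blocks for λ):
  λ = -1: algebraic multiplicity = 3, geometric multiplicity = 1

Determining the block sizes for each eigenvalue:
  λ = -1: one block (gm = 1), so the single block has size am = 3 → block sizes [3]

Assembling the blocks gives a Jordan form
J =
  [-1,  1,  0]
  [ 0, -1,  1]
  [ 0,  0, -1]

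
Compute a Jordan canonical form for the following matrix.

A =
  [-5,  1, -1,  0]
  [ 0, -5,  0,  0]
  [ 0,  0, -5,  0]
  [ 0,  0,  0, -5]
J_2(-5) ⊕ J_1(-5) ⊕ J_1(-5)

The characteristic polynomial is
  det(x·I − A) = x^4 + 20*x^3 + 150*x^2 + 500*x + 625 = (x + 5)^4

Eigenvalues and multiplicities (the geometric multiplicity of λ is n − rank(A − λI), which equals the number of Jordan blocks for λ):
  λ = -5: algebraic multiplicity = 4, geometric multiplicity = 3

Determining the block sizes for each eigenvalue:
  λ = -5: 3 blocks summing to 4 forces exactly one block of size 2 and the rest size 1 → block sizes [2, 1, 1]

Assembling the blocks gives a Jordan form
J =
  [-5,  1,  0,  0]
  [ 0, -5,  0,  0]
  [ 0,  0, -5,  0]
  [ 0,  0,  0, -5]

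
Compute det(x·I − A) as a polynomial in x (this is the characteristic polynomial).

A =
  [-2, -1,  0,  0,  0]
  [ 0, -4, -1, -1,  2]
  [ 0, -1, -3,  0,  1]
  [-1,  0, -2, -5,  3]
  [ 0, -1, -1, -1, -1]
x^5 + 15*x^4 + 90*x^3 + 270*x^2 + 405*x + 243

Expanding det(x·I − A) (e.g. by cofactor expansion or by noting that A is similar to its Jordan form J, which has the same characteristic polynomial as A) gives
  χ_A(x) = x^5 + 15*x^4 + 90*x^3 + 270*x^2 + 405*x + 243
which factors as (x + 3)^5. The eigenvalues (with algebraic multiplicities) are λ = -3 with multiplicity 5.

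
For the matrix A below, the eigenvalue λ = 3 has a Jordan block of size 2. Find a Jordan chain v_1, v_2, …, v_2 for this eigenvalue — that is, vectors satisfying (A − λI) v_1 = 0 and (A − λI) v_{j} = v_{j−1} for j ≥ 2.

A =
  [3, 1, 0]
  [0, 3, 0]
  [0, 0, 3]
A Jordan chain for λ = 3 of length 2:
v_1 = (1, 0, 0)ᵀ
v_2 = (0, 1, 0)ᵀ

Let N = A − (3)·I. We want v_2 with N^2 v_2 = 0 but N^1 v_2 ≠ 0; then v_{j-1} := N · v_j for j = 2, …, 2.

Pick v_2 = (0, 1, 0)ᵀ.
Then v_1 = N · v_2 = (1, 0, 0)ᵀ.

Sanity check: (A − (3)·I) v_1 = (0, 0, 0)ᵀ = 0. ✓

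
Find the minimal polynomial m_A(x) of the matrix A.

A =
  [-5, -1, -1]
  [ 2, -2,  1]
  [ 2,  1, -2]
x^2 + 6*x + 9

The characteristic polynomial is χ_A(x) = (x + 3)^3, so the eigenvalues are known. The minimal polynomial is
  m_A(x) = Π_λ (x − λ)^{k_λ}
where k_λ is the size of the *largest* Jordan block for λ (equivalently, the smallest k with (A − λI)^k v = 0 for every generalised eigenvector v of λ).

  λ = -3: largest Jordan block has size 2, contributing (x + 3)^2

So m_A(x) = (x + 3)^2 = x^2 + 6*x + 9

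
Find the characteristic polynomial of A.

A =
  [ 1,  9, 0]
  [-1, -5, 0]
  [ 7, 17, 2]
x^3 + 2*x^2 - 4*x - 8

Expanding det(x·I − A) (e.g. by cofactor expansion or by noting that A is similar to its Jordan form J, which has the same characteristic polynomial as A) gives
  χ_A(x) = x^3 + 2*x^2 - 4*x - 8
which factors as (x - 2)*(x + 2)^2. The eigenvalues (with algebraic multiplicities) are λ = -2 with multiplicity 2, λ = 2 with multiplicity 1.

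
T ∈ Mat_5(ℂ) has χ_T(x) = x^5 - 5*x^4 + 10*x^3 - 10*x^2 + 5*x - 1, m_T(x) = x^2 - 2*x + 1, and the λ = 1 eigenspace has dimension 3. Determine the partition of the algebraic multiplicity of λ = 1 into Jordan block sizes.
Block sizes for λ = 1: [2, 2, 1]

Step 1 — from the characteristic polynomial, algebraic multiplicity of λ = 1 is 5. From dim ker(T − (1)·I) = 3, there are exactly 3 Jordan blocks for λ = 1.
Step 2 — from the minimal polynomial, the factor (x − 1)^2 tells us the largest block for λ = 1 has size 2.
Step 3 — with total size 5, 3 blocks, and largest block 2, the block sizes (in nonincreasing order) are [2, 2, 1].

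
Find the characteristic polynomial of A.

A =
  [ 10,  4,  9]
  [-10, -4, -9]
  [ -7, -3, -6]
x^3

Expanding det(x·I − A) (e.g. by cofactor expansion or by noting that A is similar to its Jordan form J, which has the same characteristic polynomial as A) gives
  χ_A(x) = x^3
which factors as x^3. The eigenvalues (with algebraic multiplicities) are λ = 0 with multiplicity 3.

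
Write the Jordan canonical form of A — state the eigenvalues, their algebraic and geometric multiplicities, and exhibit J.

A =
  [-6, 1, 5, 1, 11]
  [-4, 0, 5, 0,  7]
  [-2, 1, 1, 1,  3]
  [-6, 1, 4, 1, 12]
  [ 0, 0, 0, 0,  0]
J_1(-4) ⊕ J_3(0) ⊕ J_1(0)

The characteristic polynomial is
  det(x·I − A) = x^5 + 4*x^4 = x^4*(x + 4)

Eigenvalues and multiplicities (the geometric multiplicity of λ is n − rank(A − λI), which equals the number of Jordan blocks for λ):
  λ = -4: algebraic multiplicity = 1, geometric multiplicity = 1
  λ = 0: algebraic multiplicity = 4, geometric multiplicity = 2

Determining the block sizes for each eigenvalue:
  λ = -4: one block (gm = 1), so the single block has size am = 1 → block sizes [1]
  λ = 0: with am = 4 and gm = 2, the partition is not yet determined (e.g. several partitions of 4 into 2 parts exist). Let N = A − (0)·I. Computing rank(N^1) = 3, rank(N^2) = 2, rank(N^3) = 1; the number of blocks of size ≥ j is rank(N^{j−1}) − rank(N^j), giving [2, 1, 1]. So we have 1 block(s) of size 3, 1 block(s) of size 1 → block sizes [3, 1]

Assembling the blocks gives a Jordan form
J =
  [-4, 0, 0, 0, 0]
  [ 0, 0, 1, 0, 0]
  [ 0, 0, 0, 1, 0]
  [ 0, 0, 0, 0, 0]
  [ 0, 0, 0, 0, 0]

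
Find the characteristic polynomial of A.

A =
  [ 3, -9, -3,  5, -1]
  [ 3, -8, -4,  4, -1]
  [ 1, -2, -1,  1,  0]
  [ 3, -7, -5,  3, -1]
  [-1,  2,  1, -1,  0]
x^5 + 3*x^4 + 3*x^3 + x^2

Expanding det(x·I − A) (e.g. by cofactor expansion or by noting that A is similar to its Jordan form J, which has the same characteristic polynomial as A) gives
  χ_A(x) = x^5 + 3*x^4 + 3*x^3 + x^2
which factors as x^2*(x + 1)^3. The eigenvalues (with algebraic multiplicities) are λ = -1 with multiplicity 3, λ = 0 with multiplicity 2.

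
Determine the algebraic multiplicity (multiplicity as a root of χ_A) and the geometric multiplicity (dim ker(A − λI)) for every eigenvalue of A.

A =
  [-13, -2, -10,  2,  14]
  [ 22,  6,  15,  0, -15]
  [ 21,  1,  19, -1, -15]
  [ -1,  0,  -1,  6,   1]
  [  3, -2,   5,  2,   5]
λ = -1: alg = 1, geom = 1; λ = 6: alg = 4, geom = 2

Step 1 — factor the characteristic polynomial to read off the algebraic multiplicities:
  χ_A(x) = (x - 6)^4*(x + 1)

Step 2 — compute geometric multiplicities via the rank-nullity identity g(λ) = n − rank(A − λI):
  rank(A − (-1)·I) = 4, so dim ker(A − (-1)·I) = n − 4 = 1
  rank(A − (6)·I) = 3, so dim ker(A − (6)·I) = n − 3 = 2

Summary:
  λ = -1: algebraic multiplicity = 1, geometric multiplicity = 1
  λ = 6: algebraic multiplicity = 4, geometric multiplicity = 2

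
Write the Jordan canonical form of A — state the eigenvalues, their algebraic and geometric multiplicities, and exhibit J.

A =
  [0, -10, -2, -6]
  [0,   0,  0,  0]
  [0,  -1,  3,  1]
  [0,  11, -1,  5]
J_1(0) ⊕ J_1(0) ⊕ J_2(4)

The characteristic polynomial is
  det(x·I − A) = x^4 - 8*x^3 + 16*x^2 = x^2*(x - 4)^2

Eigenvalues and multiplicities (the geometric multiplicity of λ is n − rank(A − λI), which equals the number of Jordan blocks for λ):
  λ = 0: algebraic multiplicity = 2, geometric multiplicity = 2
  λ = 4: algebraic multiplicity = 2, geometric multiplicity = 1

Determining the block sizes for each eigenvalue:
  λ = 0: gm = am = 2, so every block has size 1 → block sizes [1, 1]
  λ = 4: one block (gm = 1), so the single block has size am = 2 → block sizes [2]

Assembling the blocks gives a Jordan form
J =
  [0, 0, 0, 0]
  [0, 0, 0, 0]
  [0, 0, 4, 1]
  [0, 0, 0, 4]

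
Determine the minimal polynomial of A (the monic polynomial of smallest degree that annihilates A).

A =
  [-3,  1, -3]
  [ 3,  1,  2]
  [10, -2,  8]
x^3 - 6*x^2 + 12*x - 8

The characteristic polynomial is χ_A(x) = (x - 2)^3, so the eigenvalues are known. The minimal polynomial is
  m_A(x) = Π_λ (x − λ)^{k_λ}
where k_λ is the size of the *largest* Jordan block for λ (equivalently, the smallest k with (A − λI)^k v = 0 for every generalised eigenvector v of λ).

  λ = 2: largest Jordan block has size 3, contributing (x − 2)^3

So m_A(x) = (x - 2)^3 = x^3 - 6*x^2 + 12*x - 8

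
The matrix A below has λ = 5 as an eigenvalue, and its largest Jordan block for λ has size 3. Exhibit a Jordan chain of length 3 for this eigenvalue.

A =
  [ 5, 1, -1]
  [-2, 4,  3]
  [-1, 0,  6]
A Jordan chain for λ = 5 of length 3:
v_1 = (-1, -1, -1)ᵀ
v_2 = (0, -2, -1)ᵀ
v_3 = (1, 0, 0)ᵀ

Let N = A − (5)·I. We want v_3 with N^3 v_3 = 0 but N^2 v_3 ≠ 0; then v_{j-1} := N · v_j for j = 3, …, 2.

Pick v_3 = (1, 0, 0)ᵀ.
Then v_2 = N · v_3 = (0, -2, -1)ᵀ.
Then v_1 = N · v_2 = (-1, -1, -1)ᵀ.

Sanity check: (A − (5)·I) v_1 = (0, 0, 0)ᵀ = 0. ✓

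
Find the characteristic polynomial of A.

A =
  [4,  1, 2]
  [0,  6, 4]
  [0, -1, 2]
x^3 - 12*x^2 + 48*x - 64

Expanding det(x·I − A) (e.g. by cofactor expansion or by noting that A is similar to its Jordan form J, which has the same characteristic polynomial as A) gives
  χ_A(x) = x^3 - 12*x^2 + 48*x - 64
which factors as (x - 4)^3. The eigenvalues (with algebraic multiplicities) are λ = 4 with multiplicity 3.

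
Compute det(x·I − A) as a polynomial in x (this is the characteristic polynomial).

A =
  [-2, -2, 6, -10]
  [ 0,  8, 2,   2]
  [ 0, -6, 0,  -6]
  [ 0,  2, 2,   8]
x^4 - 14*x^3 + 52*x^2 + 24*x - 288

Expanding det(x·I − A) (e.g. by cofactor expansion or by noting that A is similar to its Jordan form J, which has the same characteristic polynomial as A) gives
  χ_A(x) = x^4 - 14*x^3 + 52*x^2 + 24*x - 288
which factors as (x - 6)^2*(x - 4)*(x + 2). The eigenvalues (with algebraic multiplicities) are λ = -2 with multiplicity 1, λ = 4 with multiplicity 1, λ = 6 with multiplicity 2.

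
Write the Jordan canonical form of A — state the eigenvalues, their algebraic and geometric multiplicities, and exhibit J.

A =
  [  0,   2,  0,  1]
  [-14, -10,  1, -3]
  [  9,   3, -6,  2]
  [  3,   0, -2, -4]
J_2(-5) ⊕ J_2(-5)

The characteristic polynomial is
  det(x·I − A) = x^4 + 20*x^3 + 150*x^2 + 500*x + 625 = (x + 5)^4

Eigenvalues and multiplicities (the geometric multiplicity of λ is n − rank(A − λI), which equals the number of Jordan blocks for λ):
  λ = -5: algebraic multiplicity = 4, geometric multiplicity = 2

Determining the block sizes for each eigenvalue:
  λ = -5: with am = 4 and gm = 2, the partition is not yet determined (e.g. several partitions of 4 into 2 parts exist). Let N = A − (-5)·I. Computing rank(N^1) = 2, rank(N^2) = 0; the number of blocks of size ≥ j is rank(N^{j−1}) − rank(N^j), giving [2, 2]. So we have 2 block(s) of size 2 → block sizes [2, 2]

Assembling the blocks gives a Jordan form
J =
  [-5,  1,  0,  0]
  [ 0, -5,  0,  0]
  [ 0,  0, -5,  1]
  [ 0,  0,  0, -5]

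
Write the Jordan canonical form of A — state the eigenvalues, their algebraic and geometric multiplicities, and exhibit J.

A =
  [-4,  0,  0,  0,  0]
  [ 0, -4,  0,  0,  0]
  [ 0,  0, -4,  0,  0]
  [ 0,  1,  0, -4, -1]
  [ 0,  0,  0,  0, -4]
J_2(-4) ⊕ J_1(-4) ⊕ J_1(-4) ⊕ J_1(-4)

The characteristic polynomial is
  det(x·I − A) = x^5 + 20*x^4 + 160*x^3 + 640*x^2 + 1280*x + 1024 = (x + 4)^5

Eigenvalues and multiplicities (the geometric multiplicity of λ is n − rank(A − λI), which equals the number of Jordan blocks for λ):
  λ = -4: algebraic multiplicity = 5, geometric multiplicity = 4

Determining the block sizes for each eigenvalue:
  λ = -4: 4 blocks summing to 5 forces exactly one block of size 2 and the rest size 1 → block sizes [2, 1, 1, 1]

Assembling the blocks gives a Jordan form
J =
  [-4,  1,  0,  0,  0]
  [ 0, -4,  0,  0,  0]
  [ 0,  0, -4,  0,  0]
  [ 0,  0,  0, -4,  0]
  [ 0,  0,  0,  0, -4]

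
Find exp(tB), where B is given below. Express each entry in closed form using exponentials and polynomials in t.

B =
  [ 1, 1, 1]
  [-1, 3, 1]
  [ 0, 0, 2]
e^{tB} =
  [-t*exp(2*t) + exp(2*t), t*exp(2*t), t*exp(2*t)]
  [-t*exp(2*t), t*exp(2*t) + exp(2*t), t*exp(2*t)]
  [0, 0, exp(2*t)]

Strategy: write B = P · J · P⁻¹ where J is a Jordan canonical form, so e^{tB} = P · e^{tJ} · P⁻¹, and e^{tJ} can be computed block-by-block.

B has Jordan form
J =
  [2, 1, 0]
  [0, 2, 0]
  [0, 0, 2]
(up to reordering of blocks).

Per-block formulas:
  For a 1×1 block at λ = 2: exp(t · [2]) = [e^(2t)].
  For a 2×2 Jordan block J_2(2): exp(t · J_2(2)) = e^(2t)·(I + t·N), where N is the 2×2 nilpotent shift.

After assembling e^{tJ} and conjugating by P, we get:

e^{tB} =
  [-t*exp(2*t) + exp(2*t), t*exp(2*t), t*exp(2*t)]
  [-t*exp(2*t), t*exp(2*t) + exp(2*t), t*exp(2*t)]
  [0, 0, exp(2*t)]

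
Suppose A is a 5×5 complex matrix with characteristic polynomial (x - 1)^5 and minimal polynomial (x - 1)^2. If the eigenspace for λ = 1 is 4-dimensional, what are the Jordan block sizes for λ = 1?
Block sizes for λ = 1: [2, 1, 1, 1]

Step 1 — from the characteristic polynomial, algebraic multiplicity of λ = 1 is 5. From dim ker(A − (1)·I) = 4, there are exactly 4 Jordan blocks for λ = 1.
Step 2 — from the minimal polynomial, the factor (x − 1)^2 tells us the largest block for λ = 1 has size 2.
Step 3 — with total size 5, 4 blocks, and largest block 2, the block sizes (in nonincreasing order) are [2, 1, 1, 1].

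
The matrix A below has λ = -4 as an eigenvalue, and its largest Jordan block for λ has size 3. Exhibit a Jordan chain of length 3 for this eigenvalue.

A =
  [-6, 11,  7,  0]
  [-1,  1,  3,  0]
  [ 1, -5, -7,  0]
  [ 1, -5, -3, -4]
A Jordan chain for λ = -4 of length 3:
v_1 = (-2, -1, 1, 1)ᵀ
v_2 = (11, 5, -5, -5)ᵀ
v_3 = (0, 1, 0, 0)ᵀ

Let N = A − (-4)·I. We want v_3 with N^3 v_3 = 0 but N^2 v_3 ≠ 0; then v_{j-1} := N · v_j for j = 3, …, 2.

Pick v_3 = (0, 1, 0, 0)ᵀ.
Then v_2 = N · v_3 = (11, 5, -5, -5)ᵀ.
Then v_1 = N · v_2 = (-2, -1, 1, 1)ᵀ.

Sanity check: (A − (-4)·I) v_1 = (0, 0, 0, 0)ᵀ = 0. ✓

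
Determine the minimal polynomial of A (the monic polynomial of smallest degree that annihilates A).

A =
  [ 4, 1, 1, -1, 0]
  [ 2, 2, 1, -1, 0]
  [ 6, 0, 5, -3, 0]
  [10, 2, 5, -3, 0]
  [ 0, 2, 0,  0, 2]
x^3 - 6*x^2 + 12*x - 8

The characteristic polynomial is χ_A(x) = (x - 2)^5, so the eigenvalues are known. The minimal polynomial is
  m_A(x) = Π_λ (x − λ)^{k_λ}
where k_λ is the size of the *largest* Jordan block for λ (equivalently, the smallest k with (A − λI)^k v = 0 for every generalised eigenvector v of λ).

  λ = 2: largest Jordan block has size 3, contributing (x − 2)^3

So m_A(x) = (x - 2)^3 = x^3 - 6*x^2 + 12*x - 8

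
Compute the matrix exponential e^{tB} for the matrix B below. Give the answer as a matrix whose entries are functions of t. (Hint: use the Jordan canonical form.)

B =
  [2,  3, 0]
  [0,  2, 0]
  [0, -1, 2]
e^{tB} =
  [exp(2*t), 3*t*exp(2*t), 0]
  [0, exp(2*t), 0]
  [0, -t*exp(2*t), exp(2*t)]

Strategy: write B = P · J · P⁻¹ where J is a Jordan canonical form, so e^{tB} = P · e^{tJ} · P⁻¹, and e^{tJ} can be computed block-by-block.

B has Jordan form
J =
  [2, 1, 0]
  [0, 2, 0]
  [0, 0, 2]
(up to reordering of blocks).

Per-block formulas:
  For a 2×2 Jordan block J_2(2): exp(t · J_2(2)) = e^(2t)·(I + t·N), where N is the 2×2 nilpotent shift.
  For a 1×1 block at λ = 2: exp(t · [2]) = [e^(2t)].

After assembling e^{tJ} and conjugating by P, we get:

e^{tB} =
  [exp(2*t), 3*t*exp(2*t), 0]
  [0, exp(2*t), 0]
  [0, -t*exp(2*t), exp(2*t)]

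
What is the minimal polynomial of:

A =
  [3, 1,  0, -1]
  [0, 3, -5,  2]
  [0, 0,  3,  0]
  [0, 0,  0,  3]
x^3 - 9*x^2 + 27*x - 27

The characteristic polynomial is χ_A(x) = (x - 3)^4, so the eigenvalues are known. The minimal polynomial is
  m_A(x) = Π_λ (x − λ)^{k_λ}
where k_λ is the size of the *largest* Jordan block for λ (equivalently, the smallest k with (A − λI)^k v = 0 for every generalised eigenvector v of λ).

  λ = 3: largest Jordan block has size 3, contributing (x − 3)^3

So m_A(x) = (x - 3)^3 = x^3 - 9*x^2 + 27*x - 27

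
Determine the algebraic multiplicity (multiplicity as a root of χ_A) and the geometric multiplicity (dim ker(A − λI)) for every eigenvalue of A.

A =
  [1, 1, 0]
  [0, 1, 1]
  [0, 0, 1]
λ = 1: alg = 3, geom = 1

Step 1 — factor the characteristic polynomial to read off the algebraic multiplicities:
  χ_A(x) = (x - 1)^3

Step 2 — compute geometric multiplicities via the rank-nullity identity g(λ) = n − rank(A − λI):
  rank(A − (1)·I) = 2, so dim ker(A − (1)·I) = n − 2 = 1

Summary:
  λ = 1: algebraic multiplicity = 3, geometric multiplicity = 1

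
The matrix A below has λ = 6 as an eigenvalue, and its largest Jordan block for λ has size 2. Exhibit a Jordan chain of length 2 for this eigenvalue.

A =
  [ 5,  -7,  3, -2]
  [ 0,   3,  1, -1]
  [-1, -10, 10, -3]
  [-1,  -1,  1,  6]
A Jordan chain for λ = 6 of length 2:
v_1 = (-1, 0, -1, -1)ᵀ
v_2 = (1, 0, 0, 0)ᵀ

Let N = A − (6)·I. We want v_2 with N^2 v_2 = 0 but N^1 v_2 ≠ 0; then v_{j-1} := N · v_j for j = 2, …, 2.

Pick v_2 = (1, 0, 0, 0)ᵀ.
Then v_1 = N · v_2 = (-1, 0, -1, -1)ᵀ.

Sanity check: (A − (6)·I) v_1 = (0, 0, 0, 0)ᵀ = 0. ✓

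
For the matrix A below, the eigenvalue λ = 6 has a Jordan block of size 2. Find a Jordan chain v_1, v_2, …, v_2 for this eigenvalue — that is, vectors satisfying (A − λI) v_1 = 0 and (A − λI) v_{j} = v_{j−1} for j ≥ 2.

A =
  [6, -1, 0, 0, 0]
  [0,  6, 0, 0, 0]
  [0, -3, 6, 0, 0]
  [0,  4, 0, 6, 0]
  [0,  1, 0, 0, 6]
A Jordan chain for λ = 6 of length 2:
v_1 = (-1, 0, -3, 4, 1)ᵀ
v_2 = (0, 1, 0, 0, 0)ᵀ

Let N = A − (6)·I. We want v_2 with N^2 v_2 = 0 but N^1 v_2 ≠ 0; then v_{j-1} := N · v_j for j = 2, …, 2.

Pick v_2 = (0, 1, 0, 0, 0)ᵀ.
Then v_1 = N · v_2 = (-1, 0, -3, 4, 1)ᵀ.

Sanity check: (A − (6)·I) v_1 = (0, 0, 0, 0, 0)ᵀ = 0. ✓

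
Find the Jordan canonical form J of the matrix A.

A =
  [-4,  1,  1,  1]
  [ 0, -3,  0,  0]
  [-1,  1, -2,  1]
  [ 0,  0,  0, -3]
J_2(-3) ⊕ J_1(-3) ⊕ J_1(-3)

The characteristic polynomial is
  det(x·I − A) = x^4 + 12*x^3 + 54*x^2 + 108*x + 81 = (x + 3)^4

Eigenvalues and multiplicities (the geometric multiplicity of λ is n − rank(A − λI), which equals the number of Jordan blocks for λ):
  λ = -3: algebraic multiplicity = 4, geometric multiplicity = 3

Determining the block sizes for each eigenvalue:
  λ = -3: 3 blocks summing to 4 forces exactly one block of size 2 and the rest size 1 → block sizes [2, 1, 1]

Assembling the blocks gives a Jordan form
J =
  [-3,  1,  0,  0]
  [ 0, -3,  0,  0]
  [ 0,  0, -3,  0]
  [ 0,  0,  0, -3]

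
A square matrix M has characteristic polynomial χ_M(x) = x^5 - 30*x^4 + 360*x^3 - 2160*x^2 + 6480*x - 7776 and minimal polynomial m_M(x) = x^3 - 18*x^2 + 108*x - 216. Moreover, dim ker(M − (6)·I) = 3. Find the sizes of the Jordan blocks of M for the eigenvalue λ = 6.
Block sizes for λ = 6: [3, 1, 1]

Step 1 — from the characteristic polynomial, algebraic multiplicity of λ = 6 is 5. From dim ker(M − (6)·I) = 3, there are exactly 3 Jordan blocks for λ = 6.
Step 2 — from the minimal polynomial, the factor (x − 6)^3 tells us the largest block for λ = 6 has size 3.
Step 3 — with total size 5, 3 blocks, and largest block 3, the block sizes (in nonincreasing order) are [3, 1, 1].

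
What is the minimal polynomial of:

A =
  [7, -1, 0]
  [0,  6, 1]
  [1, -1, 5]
x^3 - 18*x^2 + 108*x - 216

The characteristic polynomial is χ_A(x) = (x - 6)^3, so the eigenvalues are known. The minimal polynomial is
  m_A(x) = Π_λ (x − λ)^{k_λ}
where k_λ is the size of the *largest* Jordan block for λ (equivalently, the smallest k with (A − λI)^k v = 0 for every generalised eigenvector v of λ).

  λ = 6: largest Jordan block has size 3, contributing (x − 6)^3

So m_A(x) = (x - 6)^3 = x^3 - 18*x^2 + 108*x - 216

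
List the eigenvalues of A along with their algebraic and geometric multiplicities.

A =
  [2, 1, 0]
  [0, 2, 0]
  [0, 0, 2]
λ = 2: alg = 3, geom = 2

Step 1 — factor the characteristic polynomial to read off the algebraic multiplicities:
  χ_A(x) = (x - 2)^3

Step 2 — compute geometric multiplicities via the rank-nullity identity g(λ) = n − rank(A − λI):
  rank(A − (2)·I) = 1, so dim ker(A − (2)·I) = n − 1 = 2

Summary:
  λ = 2: algebraic multiplicity = 3, geometric multiplicity = 2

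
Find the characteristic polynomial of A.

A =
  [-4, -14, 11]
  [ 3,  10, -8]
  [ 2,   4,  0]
x^3 - 6*x^2 + 12*x - 8

Expanding det(x·I − A) (e.g. by cofactor expansion or by noting that A is similar to its Jordan form J, which has the same characteristic polynomial as A) gives
  χ_A(x) = x^3 - 6*x^2 + 12*x - 8
which factors as (x - 2)^3. The eigenvalues (with algebraic multiplicities) are λ = 2 with multiplicity 3.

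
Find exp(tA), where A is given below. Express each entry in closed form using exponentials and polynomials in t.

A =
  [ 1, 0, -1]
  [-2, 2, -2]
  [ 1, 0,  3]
e^{tA} =
  [-t*exp(2*t) + exp(2*t), 0, -t*exp(2*t)]
  [-2*t*exp(2*t), exp(2*t), -2*t*exp(2*t)]
  [t*exp(2*t), 0, t*exp(2*t) + exp(2*t)]

Strategy: write A = P · J · P⁻¹ where J is a Jordan canonical form, so e^{tA} = P · e^{tJ} · P⁻¹, and e^{tJ} can be computed block-by-block.

A has Jordan form
J =
  [2, 1, 0]
  [0, 2, 0]
  [0, 0, 2]
(up to reordering of blocks).

Per-block formulas:
  For a 1×1 block at λ = 2: exp(t · [2]) = [e^(2t)].
  For a 2×2 Jordan block J_2(2): exp(t · J_2(2)) = e^(2t)·(I + t·N), where N is the 2×2 nilpotent shift.

After assembling e^{tJ} and conjugating by P, we get:

e^{tA} =
  [-t*exp(2*t) + exp(2*t), 0, -t*exp(2*t)]
  [-2*t*exp(2*t), exp(2*t), -2*t*exp(2*t)]
  [t*exp(2*t), 0, t*exp(2*t) + exp(2*t)]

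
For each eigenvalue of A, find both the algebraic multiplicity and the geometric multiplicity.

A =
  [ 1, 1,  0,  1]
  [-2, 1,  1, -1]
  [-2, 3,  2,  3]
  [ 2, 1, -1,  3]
λ = 1: alg = 1, geom = 1; λ = 2: alg = 3, geom = 1

Step 1 — factor the characteristic polynomial to read off the algebraic multiplicities:
  χ_A(x) = (x - 2)^3*(x - 1)

Step 2 — compute geometric multiplicities via the rank-nullity identity g(λ) = n − rank(A − λI):
  rank(A − (1)·I) = 3, so dim ker(A − (1)·I) = n − 3 = 1
  rank(A − (2)·I) = 3, so dim ker(A − (2)·I) = n − 3 = 1

Summary:
  λ = 1: algebraic multiplicity = 1, geometric multiplicity = 1
  λ = 2: algebraic multiplicity = 3, geometric multiplicity = 1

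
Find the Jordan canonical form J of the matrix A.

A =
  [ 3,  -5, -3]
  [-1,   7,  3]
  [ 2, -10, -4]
J_2(2) ⊕ J_1(2)

The characteristic polynomial is
  det(x·I − A) = x^3 - 6*x^2 + 12*x - 8 = (x - 2)^3

Eigenvalues and multiplicities (the geometric multiplicity of λ is n − rank(A − λI), which equals the number of Jordan blocks for λ):
  λ = 2: algebraic multiplicity = 3, geometric multiplicity = 2

Determining the block sizes for each eigenvalue:
  λ = 2: 2 blocks summing to 3 forces exactly one block of size 2 and the rest size 1 → block sizes [2, 1]

Assembling the blocks gives a Jordan form
J =
  [2, 1, 0]
  [0, 2, 0]
  [0, 0, 2]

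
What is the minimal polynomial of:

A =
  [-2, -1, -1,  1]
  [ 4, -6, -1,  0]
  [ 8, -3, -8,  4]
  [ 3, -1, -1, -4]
x^2 + 10*x + 25

The characteristic polynomial is χ_A(x) = (x + 5)^4, so the eigenvalues are known. The minimal polynomial is
  m_A(x) = Π_λ (x − λ)^{k_λ}
where k_λ is the size of the *largest* Jordan block for λ (equivalently, the smallest k with (A − λI)^k v = 0 for every generalised eigenvector v of λ).

  λ = -5: largest Jordan block has size 2, contributing (x + 5)^2

So m_A(x) = (x + 5)^2 = x^2 + 10*x + 25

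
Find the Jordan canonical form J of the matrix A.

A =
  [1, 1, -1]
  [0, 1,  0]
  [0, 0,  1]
J_2(1) ⊕ J_1(1)

The characteristic polynomial is
  det(x·I − A) = x^3 - 3*x^2 + 3*x - 1 = (x - 1)^3

Eigenvalues and multiplicities (the geometric multiplicity of λ is n − rank(A − λI), which equals the number of Jordan blocks for λ):
  λ = 1: algebraic multiplicity = 3, geometric multiplicity = 2

Determining the block sizes for each eigenvalue:
  λ = 1: 2 blocks summing to 3 forces exactly one block of size 2 and the rest size 1 → block sizes [2, 1]

Assembling the blocks gives a Jordan form
J =
  [1, 1, 0]
  [0, 1, 0]
  [0, 0, 1]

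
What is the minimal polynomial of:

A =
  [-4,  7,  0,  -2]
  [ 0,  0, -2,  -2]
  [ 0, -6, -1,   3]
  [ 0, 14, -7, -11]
x^2 + 8*x + 16

The characteristic polynomial is χ_A(x) = (x + 4)^4, so the eigenvalues are known. The minimal polynomial is
  m_A(x) = Π_λ (x − λ)^{k_λ}
where k_λ is the size of the *largest* Jordan block for λ (equivalently, the smallest k with (A − λI)^k v = 0 for every generalised eigenvector v of λ).

  λ = -4: largest Jordan block has size 2, contributing (x + 4)^2

So m_A(x) = (x + 4)^2 = x^2 + 8*x + 16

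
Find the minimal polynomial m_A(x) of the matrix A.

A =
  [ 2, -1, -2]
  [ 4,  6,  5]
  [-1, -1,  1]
x^3 - 9*x^2 + 27*x - 27

The characteristic polynomial is χ_A(x) = (x - 3)^3, so the eigenvalues are known. The minimal polynomial is
  m_A(x) = Π_λ (x − λ)^{k_λ}
where k_λ is the size of the *largest* Jordan block for λ (equivalently, the smallest k with (A − λI)^k v = 0 for every generalised eigenvector v of λ).

  λ = 3: largest Jordan block has size 3, contributing (x − 3)^3

So m_A(x) = (x - 3)^3 = x^3 - 9*x^2 + 27*x - 27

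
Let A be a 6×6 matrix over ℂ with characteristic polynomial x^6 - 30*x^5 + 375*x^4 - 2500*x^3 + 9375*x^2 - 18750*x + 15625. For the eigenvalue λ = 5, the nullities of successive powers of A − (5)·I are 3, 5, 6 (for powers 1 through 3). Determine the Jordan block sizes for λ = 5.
Block sizes for λ = 5: [3, 2, 1]

From the dimensions of kernels of powers, the number of Jordan blocks of size at least j is d_j − d_{j−1} where d_j = dim ker(N^j) (with d_0 = 0). Computing the differences gives [3, 2, 1].
The number of blocks of size exactly k is (#blocks of size ≥ k) − (#blocks of size ≥ k + 1), so the partition is: 1 block(s) of size 1, 1 block(s) of size 2, 1 block(s) of size 3.
In nonincreasing order the block sizes are [3, 2, 1].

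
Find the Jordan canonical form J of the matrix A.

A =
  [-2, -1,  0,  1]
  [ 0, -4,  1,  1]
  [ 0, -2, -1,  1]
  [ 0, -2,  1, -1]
J_2(-2) ⊕ J_2(-2)

The characteristic polynomial is
  det(x·I − A) = x^4 + 8*x^3 + 24*x^2 + 32*x + 16 = (x + 2)^4

Eigenvalues and multiplicities (the geometric multiplicity of λ is n − rank(A − λI), which equals the number of Jordan blocks for λ):
  λ = -2: algebraic multiplicity = 4, geometric multiplicity = 2

Determining the block sizes for each eigenvalue:
  λ = -2: with am = 4 and gm = 2, the partition is not yet determined (e.g. several partitions of 4 into 2 parts exist). Let N = A − (-2)·I. Computing rank(N^1) = 2, rank(N^2) = 0; the number of blocks of size ≥ j is rank(N^{j−1}) − rank(N^j), giving [2, 2]. So we have 2 block(s) of size 2 → block sizes [2, 2]

Assembling the blocks gives a Jordan form
J =
  [-2,  1,  0,  0]
  [ 0, -2,  0,  0]
  [ 0,  0, -2,  1]
  [ 0,  0,  0, -2]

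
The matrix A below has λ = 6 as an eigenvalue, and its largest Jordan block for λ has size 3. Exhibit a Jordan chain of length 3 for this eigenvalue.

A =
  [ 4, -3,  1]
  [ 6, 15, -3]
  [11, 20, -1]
A Jordan chain for λ = 6 of length 3:
v_1 = (-3, 9, 21)ᵀ
v_2 = (-2, 6, 11)ᵀ
v_3 = (1, 0, 0)ᵀ

Let N = A − (6)·I. We want v_3 with N^3 v_3 = 0 but N^2 v_3 ≠ 0; then v_{j-1} := N · v_j for j = 3, …, 2.

Pick v_3 = (1, 0, 0)ᵀ.
Then v_2 = N · v_3 = (-2, 6, 11)ᵀ.
Then v_1 = N · v_2 = (-3, 9, 21)ᵀ.

Sanity check: (A − (6)·I) v_1 = (0, 0, 0)ᵀ = 0. ✓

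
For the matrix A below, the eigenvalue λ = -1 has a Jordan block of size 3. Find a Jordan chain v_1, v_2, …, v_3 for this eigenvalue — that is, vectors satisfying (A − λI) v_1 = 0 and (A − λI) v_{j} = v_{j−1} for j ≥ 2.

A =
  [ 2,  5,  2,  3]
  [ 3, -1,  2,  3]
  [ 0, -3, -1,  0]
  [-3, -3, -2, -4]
A Jordan chain for λ = -1 of length 3:
v_1 = (15, 0, -9, -9)ᵀ
v_2 = (3, 3, 0, -3)ᵀ
v_3 = (1, 0, 0, 0)ᵀ

Let N = A − (-1)·I. We want v_3 with N^3 v_3 = 0 but N^2 v_3 ≠ 0; then v_{j-1} := N · v_j for j = 3, …, 2.

Pick v_3 = (1, 0, 0, 0)ᵀ.
Then v_2 = N · v_3 = (3, 3, 0, -3)ᵀ.
Then v_1 = N · v_2 = (15, 0, -9, -9)ᵀ.

Sanity check: (A − (-1)·I) v_1 = (0, 0, 0, 0)ᵀ = 0. ✓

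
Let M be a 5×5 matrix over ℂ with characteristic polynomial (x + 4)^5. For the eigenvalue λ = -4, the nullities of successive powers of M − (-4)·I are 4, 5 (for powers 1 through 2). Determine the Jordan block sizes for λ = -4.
Block sizes for λ = -4: [2, 1, 1, 1]

From the dimensions of kernels of powers, the number of Jordan blocks of size at least j is d_j − d_{j−1} where d_j = dim ker(N^j) (with d_0 = 0). Computing the differences gives [4, 1].
The number of blocks of size exactly k is (#blocks of size ≥ k) − (#blocks of size ≥ k + 1), so the partition is: 3 block(s) of size 1, 1 block(s) of size 2.
In nonincreasing order the block sizes are [2, 1, 1, 1].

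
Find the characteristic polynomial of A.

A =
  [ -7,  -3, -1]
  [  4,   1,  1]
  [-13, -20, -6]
x^3 + 12*x^2 + 48*x + 64

Expanding det(x·I − A) (e.g. by cofactor expansion or by noting that A is similar to its Jordan form J, which has the same characteristic polynomial as A) gives
  χ_A(x) = x^3 + 12*x^2 + 48*x + 64
which factors as (x + 4)^3. The eigenvalues (with algebraic multiplicities) are λ = -4 with multiplicity 3.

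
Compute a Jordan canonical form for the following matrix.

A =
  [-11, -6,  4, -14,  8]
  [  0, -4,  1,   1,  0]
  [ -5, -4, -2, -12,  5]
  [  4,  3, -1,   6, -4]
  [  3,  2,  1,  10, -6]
J_1(-5) ⊕ J_3(-3) ⊕ J_1(-3)

The characteristic polynomial is
  det(x·I − A) = x^5 + 17*x^4 + 114*x^3 + 378*x^2 + 621*x + 405 = (x + 3)^4*(x + 5)

Eigenvalues and multiplicities (the geometric multiplicity of λ is n − rank(A − λI), which equals the number of Jordan blocks for λ):
  λ = -5: algebraic multiplicity = 1, geometric multiplicity = 1
  λ = -3: algebraic multiplicity = 4, geometric multiplicity = 2

Determining the block sizes for each eigenvalue:
  λ = -5: one block (gm = 1), so the single block has size am = 1 → block sizes [1]
  λ = -3: with am = 4 and gm = 2, the partition is not yet determined (e.g. several partitions of 4 into 2 parts exist). Let N = A − (-3)·I. Computing rank(N^1) = 3, rank(N^2) = 2, rank(N^3) = 1; the number of blocks of size ≥ j is rank(N^{j−1}) − rank(N^j), giving [2, 1, 1]. So we have 1 block(s) of size 3, 1 block(s) of size 1 → block sizes [3, 1]

Assembling the blocks gives a Jordan form
J =
  [-5,  0,  0,  0,  0]
  [ 0, -3,  1,  0,  0]
  [ 0,  0, -3,  1,  0]
  [ 0,  0,  0, -3,  0]
  [ 0,  0,  0,  0, -3]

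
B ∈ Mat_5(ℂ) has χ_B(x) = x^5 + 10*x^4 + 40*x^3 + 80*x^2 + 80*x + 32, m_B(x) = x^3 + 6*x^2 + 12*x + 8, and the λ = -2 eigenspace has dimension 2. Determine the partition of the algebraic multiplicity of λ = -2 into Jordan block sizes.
Block sizes for λ = -2: [3, 2]

Step 1 — from the characteristic polynomial, algebraic multiplicity of λ = -2 is 5. From dim ker(B − (-2)·I) = 2, there are exactly 2 Jordan blocks for λ = -2.
Step 2 — from the minimal polynomial, the factor (x + 2)^3 tells us the largest block for λ = -2 has size 3.
Step 3 — with total size 5, 2 blocks, and largest block 3, the block sizes (in nonincreasing order) are [3, 2].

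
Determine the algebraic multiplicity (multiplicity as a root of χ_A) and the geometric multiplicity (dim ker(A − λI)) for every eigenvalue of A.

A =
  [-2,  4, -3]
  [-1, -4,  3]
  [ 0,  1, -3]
λ = -3: alg = 3, geom = 1

Step 1 — factor the characteristic polynomial to read off the algebraic multiplicities:
  χ_A(x) = (x + 3)^3

Step 2 — compute geometric multiplicities via the rank-nullity identity g(λ) = n − rank(A − λI):
  rank(A − (-3)·I) = 2, so dim ker(A − (-3)·I) = n − 2 = 1

Summary:
  λ = -3: algebraic multiplicity = 3, geometric multiplicity = 1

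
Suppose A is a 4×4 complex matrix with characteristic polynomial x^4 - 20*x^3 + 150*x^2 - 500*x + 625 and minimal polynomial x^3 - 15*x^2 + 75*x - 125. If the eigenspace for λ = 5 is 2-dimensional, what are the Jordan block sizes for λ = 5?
Block sizes for λ = 5: [3, 1]

Step 1 — from the characteristic polynomial, algebraic multiplicity of λ = 5 is 4. From dim ker(A − (5)·I) = 2, there are exactly 2 Jordan blocks for λ = 5.
Step 2 — from the minimal polynomial, the factor (x − 5)^3 tells us the largest block for λ = 5 has size 3.
Step 3 — with total size 4, 2 blocks, and largest block 3, the block sizes (in nonincreasing order) are [3, 1].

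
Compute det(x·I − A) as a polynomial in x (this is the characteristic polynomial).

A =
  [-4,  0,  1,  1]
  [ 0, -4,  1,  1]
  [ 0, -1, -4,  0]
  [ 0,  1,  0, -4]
x^4 + 16*x^3 + 96*x^2 + 256*x + 256

Expanding det(x·I − A) (e.g. by cofactor expansion or by noting that A is similar to its Jordan form J, which has the same characteristic polynomial as A) gives
  χ_A(x) = x^4 + 16*x^3 + 96*x^2 + 256*x + 256
which factors as (x + 4)^4. The eigenvalues (with algebraic multiplicities) are λ = -4 with multiplicity 4.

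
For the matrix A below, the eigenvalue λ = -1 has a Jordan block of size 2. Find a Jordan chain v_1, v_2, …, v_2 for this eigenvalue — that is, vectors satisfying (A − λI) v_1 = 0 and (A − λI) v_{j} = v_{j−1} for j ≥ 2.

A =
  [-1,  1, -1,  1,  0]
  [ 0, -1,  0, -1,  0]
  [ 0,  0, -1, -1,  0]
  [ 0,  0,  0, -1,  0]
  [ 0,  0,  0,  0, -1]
A Jordan chain for λ = -1 of length 2:
v_1 = (1, 0, 0, 0, 0)ᵀ
v_2 = (0, 1, 0, 0, 0)ᵀ

Let N = A − (-1)·I. We want v_2 with N^2 v_2 = 0 but N^1 v_2 ≠ 0; then v_{j-1} := N · v_j for j = 2, …, 2.

Pick v_2 = (0, 1, 0, 0, 0)ᵀ.
Then v_1 = N · v_2 = (1, 0, 0, 0, 0)ᵀ.

Sanity check: (A − (-1)·I) v_1 = (0, 0, 0, 0, 0)ᵀ = 0. ✓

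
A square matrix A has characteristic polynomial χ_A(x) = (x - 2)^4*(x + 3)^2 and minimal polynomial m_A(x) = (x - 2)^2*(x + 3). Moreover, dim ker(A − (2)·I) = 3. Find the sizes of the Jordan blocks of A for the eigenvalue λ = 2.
Block sizes for λ = 2: [2, 1, 1]

Step 1 — from the characteristic polynomial, algebraic multiplicity of λ = 2 is 4. From dim ker(A − (2)·I) = 3, there are exactly 3 Jordan blocks for λ = 2.
Step 2 — from the minimal polynomial, the factor (x − 2)^2 tells us the largest block for λ = 2 has size 2.
Step 3 — with total size 4, 3 blocks, and largest block 2, the block sizes (in nonincreasing order) are [2, 1, 1].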